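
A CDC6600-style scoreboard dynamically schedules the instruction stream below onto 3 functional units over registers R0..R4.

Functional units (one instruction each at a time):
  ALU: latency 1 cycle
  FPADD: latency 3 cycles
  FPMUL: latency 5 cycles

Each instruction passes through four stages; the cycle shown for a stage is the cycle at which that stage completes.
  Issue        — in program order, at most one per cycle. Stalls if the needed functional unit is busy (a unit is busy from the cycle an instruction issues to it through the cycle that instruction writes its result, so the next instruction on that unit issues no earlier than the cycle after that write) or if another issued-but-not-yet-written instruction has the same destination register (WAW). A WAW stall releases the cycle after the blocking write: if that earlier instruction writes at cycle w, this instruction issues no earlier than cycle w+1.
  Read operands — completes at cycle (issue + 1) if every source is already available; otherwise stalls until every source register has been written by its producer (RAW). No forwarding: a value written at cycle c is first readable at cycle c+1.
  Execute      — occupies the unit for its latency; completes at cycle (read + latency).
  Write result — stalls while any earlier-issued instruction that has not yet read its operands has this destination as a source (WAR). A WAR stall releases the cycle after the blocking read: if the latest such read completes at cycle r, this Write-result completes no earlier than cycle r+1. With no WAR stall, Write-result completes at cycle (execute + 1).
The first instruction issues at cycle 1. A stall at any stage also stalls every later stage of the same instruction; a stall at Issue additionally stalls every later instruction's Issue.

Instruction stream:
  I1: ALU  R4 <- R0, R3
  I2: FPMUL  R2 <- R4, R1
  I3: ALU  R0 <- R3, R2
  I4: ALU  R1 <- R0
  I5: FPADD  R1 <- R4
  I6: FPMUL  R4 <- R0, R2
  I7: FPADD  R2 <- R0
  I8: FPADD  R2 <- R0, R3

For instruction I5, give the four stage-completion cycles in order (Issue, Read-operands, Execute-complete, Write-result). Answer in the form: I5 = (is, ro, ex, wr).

I5 = (19, 20, 23, 24)

I1  is:1  ro:2  ex:3  wr:4
I2  is:2  ro:5  ex:10  wr:11  — RAW R4: wait I1 write@4
I3  is:5  ro:12  ex:13  wr:14  — struct: ALU busy until I1 writes@4, RAW R2: wait I2 write@11
I4  is:15  ro:16  ex:17  wr:18  — struct: ALU busy until I3 writes@14
I5  is:19  ro:20  ex:23  wr:24  — WAW R1: wait I4 write@18
I6  is:20  ro:21  ex:26  wr:27
I7  is:25  ro:26  ex:29  wr:30  — struct: FPADD busy until I5 writes@24
I8  is:31  ro:32  ex:35  wr:36  — struct: FPADD busy until I7 writes@30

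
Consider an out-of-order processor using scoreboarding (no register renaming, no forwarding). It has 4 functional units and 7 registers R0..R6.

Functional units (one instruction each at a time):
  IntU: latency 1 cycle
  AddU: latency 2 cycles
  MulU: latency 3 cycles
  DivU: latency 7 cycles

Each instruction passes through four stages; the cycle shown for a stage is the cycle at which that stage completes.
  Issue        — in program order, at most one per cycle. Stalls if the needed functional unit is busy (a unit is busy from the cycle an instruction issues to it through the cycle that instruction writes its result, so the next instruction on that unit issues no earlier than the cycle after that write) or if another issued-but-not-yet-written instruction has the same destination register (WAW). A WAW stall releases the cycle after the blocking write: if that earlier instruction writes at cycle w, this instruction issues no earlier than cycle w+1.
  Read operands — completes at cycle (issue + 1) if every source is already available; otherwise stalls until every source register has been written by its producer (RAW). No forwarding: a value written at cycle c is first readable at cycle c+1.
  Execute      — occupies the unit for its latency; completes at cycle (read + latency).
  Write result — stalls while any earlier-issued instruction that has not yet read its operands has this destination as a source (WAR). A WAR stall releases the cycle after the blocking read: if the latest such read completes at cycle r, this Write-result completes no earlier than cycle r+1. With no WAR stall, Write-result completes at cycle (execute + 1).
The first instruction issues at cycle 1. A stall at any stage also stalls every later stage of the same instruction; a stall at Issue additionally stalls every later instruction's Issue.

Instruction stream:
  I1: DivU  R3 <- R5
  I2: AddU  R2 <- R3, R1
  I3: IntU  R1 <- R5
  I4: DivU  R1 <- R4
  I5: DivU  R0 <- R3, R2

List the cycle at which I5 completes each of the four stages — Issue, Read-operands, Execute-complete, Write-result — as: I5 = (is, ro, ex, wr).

I5 = (23, 24, 31, 32)

t=1  I1 dispatched to DivU
t=2  I1 operands ready; I2 dispatched to AddU
t=3  I3 dispatched to IntU
t=4  I3 operands ready
t=5  I3 complete
t=9  I1 complete
t=10  R3←I1
t=11  I2 operands ready
t=12  R1←I3
t=13  I2 complete; I4 dispatched to DivU
t=14  R2←I2; I4 operands ready
t=21  I4 complete
t=22  R1←I4
t=23  I5 dispatched to DivU
t=24  I5 operands ready
t=31  I5 complete
t=32  R0←I5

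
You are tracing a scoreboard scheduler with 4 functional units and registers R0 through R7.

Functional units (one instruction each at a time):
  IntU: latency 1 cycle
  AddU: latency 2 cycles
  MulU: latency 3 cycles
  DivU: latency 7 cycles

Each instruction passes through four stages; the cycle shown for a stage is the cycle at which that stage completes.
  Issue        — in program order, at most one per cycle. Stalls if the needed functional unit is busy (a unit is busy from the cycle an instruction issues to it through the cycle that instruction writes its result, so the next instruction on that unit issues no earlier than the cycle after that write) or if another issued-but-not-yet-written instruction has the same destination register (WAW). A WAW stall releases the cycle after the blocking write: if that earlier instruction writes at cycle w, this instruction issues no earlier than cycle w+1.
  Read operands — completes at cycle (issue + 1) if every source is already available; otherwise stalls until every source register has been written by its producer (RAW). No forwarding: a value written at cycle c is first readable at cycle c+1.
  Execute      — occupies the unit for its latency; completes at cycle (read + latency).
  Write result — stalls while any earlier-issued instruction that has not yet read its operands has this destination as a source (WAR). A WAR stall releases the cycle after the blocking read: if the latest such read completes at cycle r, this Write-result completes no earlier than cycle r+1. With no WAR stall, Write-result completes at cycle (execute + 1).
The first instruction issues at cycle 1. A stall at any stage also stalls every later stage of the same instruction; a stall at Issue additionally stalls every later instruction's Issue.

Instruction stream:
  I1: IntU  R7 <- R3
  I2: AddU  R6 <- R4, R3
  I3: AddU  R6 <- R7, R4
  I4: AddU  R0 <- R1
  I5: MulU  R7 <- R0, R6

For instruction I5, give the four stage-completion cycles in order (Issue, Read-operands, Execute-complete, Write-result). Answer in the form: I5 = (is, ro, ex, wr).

t=1  I1→IntU
t=2  I1 RO, I2→AddU
t=3  I1 EX, I2 RO
t=4  I1 WR R7
t=5  I2 EX
t=6  I2 WR R6
t=7  I3→AddU
t=8  I3 RO
t=10  I3 EX
t=11  I3 WR R6
t=12  I4→AddU
t=13  I4 RO, I5→MulU
t=15  I4 EX
t=16  I4 WR R0
t=17  I5 RO
t=20  I5 EX
t=21  I5 WR R7

I5 = (13, 17, 20, 21)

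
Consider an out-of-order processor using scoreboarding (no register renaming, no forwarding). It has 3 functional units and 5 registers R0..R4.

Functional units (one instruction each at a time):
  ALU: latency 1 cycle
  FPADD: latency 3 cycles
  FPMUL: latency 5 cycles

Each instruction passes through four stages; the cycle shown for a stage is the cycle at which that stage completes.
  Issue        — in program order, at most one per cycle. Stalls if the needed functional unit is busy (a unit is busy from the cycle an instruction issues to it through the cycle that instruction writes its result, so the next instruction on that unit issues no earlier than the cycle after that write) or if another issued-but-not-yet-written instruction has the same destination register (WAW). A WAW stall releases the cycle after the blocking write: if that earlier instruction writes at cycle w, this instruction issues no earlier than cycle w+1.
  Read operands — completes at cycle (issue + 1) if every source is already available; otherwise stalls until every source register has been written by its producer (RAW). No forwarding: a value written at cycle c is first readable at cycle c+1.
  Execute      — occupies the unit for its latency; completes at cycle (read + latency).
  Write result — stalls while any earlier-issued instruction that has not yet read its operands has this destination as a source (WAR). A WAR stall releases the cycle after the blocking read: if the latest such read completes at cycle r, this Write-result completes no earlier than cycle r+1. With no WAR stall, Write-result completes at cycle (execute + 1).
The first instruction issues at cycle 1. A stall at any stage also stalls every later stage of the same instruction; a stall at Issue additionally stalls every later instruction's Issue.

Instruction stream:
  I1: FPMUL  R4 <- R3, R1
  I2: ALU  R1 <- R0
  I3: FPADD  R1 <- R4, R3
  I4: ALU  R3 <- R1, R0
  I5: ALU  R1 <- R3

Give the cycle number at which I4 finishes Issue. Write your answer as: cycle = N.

cycle = 7

  I1 | 1 | 2 | 7 | 8
  I2 | 2 | 3 | 4 | 5
  I3 | 6 | 9 | 12 | 13   WAW R1: wait I2 write@5 · RAW R4: wait I1 write@8
  I4 | 7 | 14 | 15 | 16   RAW R1: wait I3 write@13
  I5 | 17 | 18 | 19 | 20   struct: ALU busy until I4 writes@16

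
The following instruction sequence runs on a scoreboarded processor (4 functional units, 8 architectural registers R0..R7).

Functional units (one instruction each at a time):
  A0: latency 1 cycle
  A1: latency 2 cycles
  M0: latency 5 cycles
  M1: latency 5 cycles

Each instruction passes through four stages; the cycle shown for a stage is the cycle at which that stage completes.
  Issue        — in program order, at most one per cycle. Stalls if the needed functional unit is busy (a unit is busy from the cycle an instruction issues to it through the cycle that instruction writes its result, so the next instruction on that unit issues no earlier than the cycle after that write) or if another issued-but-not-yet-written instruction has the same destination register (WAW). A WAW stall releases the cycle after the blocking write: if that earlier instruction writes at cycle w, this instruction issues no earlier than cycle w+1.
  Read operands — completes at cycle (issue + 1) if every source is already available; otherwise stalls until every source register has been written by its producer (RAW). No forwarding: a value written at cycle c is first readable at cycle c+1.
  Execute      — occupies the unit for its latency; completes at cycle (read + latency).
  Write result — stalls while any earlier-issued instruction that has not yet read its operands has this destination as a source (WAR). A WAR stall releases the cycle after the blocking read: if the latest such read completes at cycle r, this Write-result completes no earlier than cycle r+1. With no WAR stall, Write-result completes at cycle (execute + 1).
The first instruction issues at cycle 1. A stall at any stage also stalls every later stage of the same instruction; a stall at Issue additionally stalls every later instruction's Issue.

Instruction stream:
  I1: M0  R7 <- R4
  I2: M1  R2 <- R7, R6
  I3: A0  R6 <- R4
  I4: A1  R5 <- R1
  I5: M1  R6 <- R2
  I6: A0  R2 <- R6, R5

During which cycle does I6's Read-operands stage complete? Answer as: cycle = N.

[I1] 1/2/7/8
[I2] 2/9/14/15  (RAW R7: wait I1 write@8)
[I3] 3/4/5/10  (WAR R6: wait I2 read@9)
[I4] 4/5/7/8
[I5] 16/17/22/23  (struct: M1 busy until I2 writes@15)
[I6] 17/24/25/26  (RAW R6: wait I5 write@23)

cycle = 24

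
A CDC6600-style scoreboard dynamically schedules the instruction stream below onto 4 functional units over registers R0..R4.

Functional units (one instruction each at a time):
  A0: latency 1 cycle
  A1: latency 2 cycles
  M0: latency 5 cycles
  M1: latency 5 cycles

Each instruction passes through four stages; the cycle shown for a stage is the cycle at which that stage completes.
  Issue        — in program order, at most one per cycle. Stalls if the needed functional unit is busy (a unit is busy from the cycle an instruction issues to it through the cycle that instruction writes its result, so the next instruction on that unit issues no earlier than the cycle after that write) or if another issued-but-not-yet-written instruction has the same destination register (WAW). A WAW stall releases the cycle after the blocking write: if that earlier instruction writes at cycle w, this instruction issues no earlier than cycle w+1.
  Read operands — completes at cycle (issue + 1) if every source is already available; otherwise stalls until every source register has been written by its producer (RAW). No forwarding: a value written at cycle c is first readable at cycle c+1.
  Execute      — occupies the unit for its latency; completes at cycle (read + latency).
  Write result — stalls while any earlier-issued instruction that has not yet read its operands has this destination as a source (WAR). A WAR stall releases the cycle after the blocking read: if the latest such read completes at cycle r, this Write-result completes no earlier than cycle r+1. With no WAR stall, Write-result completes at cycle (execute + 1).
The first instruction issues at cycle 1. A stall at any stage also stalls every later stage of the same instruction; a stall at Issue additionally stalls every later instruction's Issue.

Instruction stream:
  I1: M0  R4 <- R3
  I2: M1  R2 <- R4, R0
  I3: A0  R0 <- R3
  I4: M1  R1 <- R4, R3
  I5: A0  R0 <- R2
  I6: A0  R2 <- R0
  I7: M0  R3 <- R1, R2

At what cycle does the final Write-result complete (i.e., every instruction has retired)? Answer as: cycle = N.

cycle = 31

[1] I1 issues→M0
[2] I1 reads, I2 issues→M1
[3] I3 issues→A0
[4] I3 reads
[5] I3 exec-done
[7] I1 exec-done
[8] I1 writes R4
[9] I2 reads
[10] I3 writes R0
[14] I2 exec-done
[15] I2 writes R2
[16] I4 issues→M1
[17] I4 reads, I5 issues→A0
[18] I5 reads
[19] I5 exec-done
[20] I5 writes R0
[21] I6 issues→A0
[22] I4 exec-done, I6 reads, I7 issues→M0
[23] I4 writes R1, I6 exec-done
[24] I6 writes R2
[25] I7 reads
[30] I7 exec-done
[31] I7 writes R3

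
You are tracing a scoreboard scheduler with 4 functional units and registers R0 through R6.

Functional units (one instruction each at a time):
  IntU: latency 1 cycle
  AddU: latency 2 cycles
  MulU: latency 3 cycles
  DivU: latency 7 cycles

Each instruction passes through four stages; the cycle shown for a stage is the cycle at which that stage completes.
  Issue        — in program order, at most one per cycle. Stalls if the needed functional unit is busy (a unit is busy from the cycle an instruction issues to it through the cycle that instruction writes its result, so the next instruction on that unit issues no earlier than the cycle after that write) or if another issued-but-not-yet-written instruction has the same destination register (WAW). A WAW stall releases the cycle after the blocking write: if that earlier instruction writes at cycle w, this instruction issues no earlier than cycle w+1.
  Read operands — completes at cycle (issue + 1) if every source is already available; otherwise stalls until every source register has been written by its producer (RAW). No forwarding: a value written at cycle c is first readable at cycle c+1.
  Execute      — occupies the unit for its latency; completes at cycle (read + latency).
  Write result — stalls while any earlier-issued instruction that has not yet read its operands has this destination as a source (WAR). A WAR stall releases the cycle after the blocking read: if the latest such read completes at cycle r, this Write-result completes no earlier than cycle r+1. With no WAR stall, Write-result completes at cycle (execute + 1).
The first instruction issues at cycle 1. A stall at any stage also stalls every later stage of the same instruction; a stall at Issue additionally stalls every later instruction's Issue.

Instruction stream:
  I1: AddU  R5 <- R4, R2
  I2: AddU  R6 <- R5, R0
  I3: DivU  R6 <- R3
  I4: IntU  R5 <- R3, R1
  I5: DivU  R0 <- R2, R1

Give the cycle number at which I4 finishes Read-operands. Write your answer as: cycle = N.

c1: I1 issues→AddU
c2: I1 reads
c4: I1 exec-done
c5: I1 writes R5
c6: I2 issues→AddU
c7: I2 reads
c9: I2 exec-done
c10: I2 writes R6
c11: I3 issues→DivU
c12: I3 reads, I4 issues→IntU
c13: I4 reads
c14: I4 exec-done
c15: I4 writes R5
c19: I3 exec-done
c20: I3 writes R6
c21: I5 issues→DivU
c22: I5 reads
c29: I5 exec-done
c30: I5 writes R0

cycle = 13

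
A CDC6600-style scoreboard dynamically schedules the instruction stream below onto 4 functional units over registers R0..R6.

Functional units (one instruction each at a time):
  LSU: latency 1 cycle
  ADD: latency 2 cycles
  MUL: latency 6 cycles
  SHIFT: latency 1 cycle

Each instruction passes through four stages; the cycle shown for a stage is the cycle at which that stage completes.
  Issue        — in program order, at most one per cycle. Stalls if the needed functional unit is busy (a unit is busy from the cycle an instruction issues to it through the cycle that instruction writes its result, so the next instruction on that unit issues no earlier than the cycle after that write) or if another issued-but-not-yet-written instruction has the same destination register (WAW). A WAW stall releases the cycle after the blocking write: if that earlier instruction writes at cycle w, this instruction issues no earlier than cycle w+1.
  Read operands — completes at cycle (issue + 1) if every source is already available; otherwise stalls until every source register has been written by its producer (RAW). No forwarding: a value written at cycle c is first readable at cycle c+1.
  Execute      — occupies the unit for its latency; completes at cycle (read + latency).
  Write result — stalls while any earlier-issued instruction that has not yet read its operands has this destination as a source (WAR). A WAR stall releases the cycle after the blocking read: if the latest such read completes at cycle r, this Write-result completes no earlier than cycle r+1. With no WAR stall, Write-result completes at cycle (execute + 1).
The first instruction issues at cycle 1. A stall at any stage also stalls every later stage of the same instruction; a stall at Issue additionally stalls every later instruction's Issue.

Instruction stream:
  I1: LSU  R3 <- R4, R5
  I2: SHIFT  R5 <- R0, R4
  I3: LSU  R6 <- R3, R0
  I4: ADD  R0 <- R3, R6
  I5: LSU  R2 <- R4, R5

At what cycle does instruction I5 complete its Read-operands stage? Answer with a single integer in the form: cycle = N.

cycle = 10

cycle 1: I1→LSU
cycle 2: I1 RO | I2→SHIFT
cycle 3: I1 EX | I2 RO
cycle 4: I1 WR R3 | I2 EX
cycle 5: I2 WR R5 | I3→LSU
cycle 6: I3 RO | I4→ADD
cycle 7: I3 EX
cycle 8: I3 WR R6
cycle 9: I4 RO | I5→LSU
cycle 10: I5 RO
cycle 11: I4 EX | I5 EX
cycle 12: I4 WR R0 | I5 WR R2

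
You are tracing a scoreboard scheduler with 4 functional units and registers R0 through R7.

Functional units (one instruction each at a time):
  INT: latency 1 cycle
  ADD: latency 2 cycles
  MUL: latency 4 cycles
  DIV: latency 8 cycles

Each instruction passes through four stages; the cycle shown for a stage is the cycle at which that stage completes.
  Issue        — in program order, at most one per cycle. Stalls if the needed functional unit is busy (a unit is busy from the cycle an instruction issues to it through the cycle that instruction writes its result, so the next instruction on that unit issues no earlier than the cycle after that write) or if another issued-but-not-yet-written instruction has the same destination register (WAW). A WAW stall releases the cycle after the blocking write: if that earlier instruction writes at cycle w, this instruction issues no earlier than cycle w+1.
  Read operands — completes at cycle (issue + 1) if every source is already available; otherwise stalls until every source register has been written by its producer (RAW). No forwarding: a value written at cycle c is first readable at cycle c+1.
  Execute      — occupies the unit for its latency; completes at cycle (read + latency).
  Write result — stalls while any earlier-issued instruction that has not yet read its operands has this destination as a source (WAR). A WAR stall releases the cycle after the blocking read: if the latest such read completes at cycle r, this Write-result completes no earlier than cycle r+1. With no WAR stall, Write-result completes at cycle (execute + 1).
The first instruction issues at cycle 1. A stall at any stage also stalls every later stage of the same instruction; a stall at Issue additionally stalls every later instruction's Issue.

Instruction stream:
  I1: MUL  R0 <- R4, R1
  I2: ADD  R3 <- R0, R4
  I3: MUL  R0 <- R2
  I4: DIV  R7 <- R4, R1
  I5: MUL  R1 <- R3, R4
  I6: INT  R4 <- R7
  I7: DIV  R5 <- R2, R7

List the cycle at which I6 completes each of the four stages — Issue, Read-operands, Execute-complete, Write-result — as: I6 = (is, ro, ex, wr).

1) issue 1, read 2, done 6, write 7
2) issue 2, read 8, done 10, write 11  <RAW R0: wait I1 write@7>
3) issue 8, read 9, done 13, write 14  <struct: MUL busy until I1 writes@7>
4) issue 9, read 10, done 18, write 19
5) issue 15, read 16, done 20, write 21  <struct: MUL busy until I3 writes@14>
6) issue 16, read 20, done 21, write 22  <RAW R7: wait I4 write@19>
7) issue 20, read 21, done 29, write 30  <struct: DIV busy until I4 writes@19>

I6 = (16, 20, 21, 22)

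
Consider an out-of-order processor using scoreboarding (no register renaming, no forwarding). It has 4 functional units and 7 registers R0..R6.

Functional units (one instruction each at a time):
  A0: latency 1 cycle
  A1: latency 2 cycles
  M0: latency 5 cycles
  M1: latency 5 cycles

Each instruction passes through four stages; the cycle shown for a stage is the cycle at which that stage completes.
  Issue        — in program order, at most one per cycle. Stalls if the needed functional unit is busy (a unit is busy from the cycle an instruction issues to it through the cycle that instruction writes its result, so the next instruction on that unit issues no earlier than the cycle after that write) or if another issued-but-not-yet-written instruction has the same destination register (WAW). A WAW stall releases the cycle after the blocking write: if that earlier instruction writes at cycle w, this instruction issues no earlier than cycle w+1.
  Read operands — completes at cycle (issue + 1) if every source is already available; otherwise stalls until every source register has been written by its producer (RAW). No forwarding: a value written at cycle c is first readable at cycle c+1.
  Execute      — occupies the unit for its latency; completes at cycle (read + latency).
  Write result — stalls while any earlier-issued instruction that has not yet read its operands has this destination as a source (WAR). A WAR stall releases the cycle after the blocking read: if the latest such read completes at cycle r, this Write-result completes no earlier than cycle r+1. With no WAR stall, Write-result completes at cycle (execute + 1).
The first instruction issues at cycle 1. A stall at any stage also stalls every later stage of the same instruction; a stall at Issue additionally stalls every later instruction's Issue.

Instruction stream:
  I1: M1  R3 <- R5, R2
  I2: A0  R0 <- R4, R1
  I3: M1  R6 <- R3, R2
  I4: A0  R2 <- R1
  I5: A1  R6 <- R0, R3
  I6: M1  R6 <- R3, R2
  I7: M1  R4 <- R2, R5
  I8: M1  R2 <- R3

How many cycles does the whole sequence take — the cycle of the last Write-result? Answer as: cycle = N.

I1  is:1  ro:2  ex:7  wr:8
I2  is:2  ro:3  ex:4  wr:5
I3  is:9  ro:10  ex:15  wr:16  — struct: M1 busy until I1 writes@8
I4  is:10  ro:11  ex:12  wr:13
I5  is:17  ro:18  ex:20  wr:21  — WAW R6: wait I3 write@16
I6  is:22  ro:23  ex:28  wr:29  — WAW R6: wait I5 write@21
I7  is:30  ro:31  ex:36  wr:37  — struct: M1 busy until I6 writes@29
I8  is:38  ro:39  ex:44  wr:45  — struct: M1 busy until I7 writes@37

cycle = 45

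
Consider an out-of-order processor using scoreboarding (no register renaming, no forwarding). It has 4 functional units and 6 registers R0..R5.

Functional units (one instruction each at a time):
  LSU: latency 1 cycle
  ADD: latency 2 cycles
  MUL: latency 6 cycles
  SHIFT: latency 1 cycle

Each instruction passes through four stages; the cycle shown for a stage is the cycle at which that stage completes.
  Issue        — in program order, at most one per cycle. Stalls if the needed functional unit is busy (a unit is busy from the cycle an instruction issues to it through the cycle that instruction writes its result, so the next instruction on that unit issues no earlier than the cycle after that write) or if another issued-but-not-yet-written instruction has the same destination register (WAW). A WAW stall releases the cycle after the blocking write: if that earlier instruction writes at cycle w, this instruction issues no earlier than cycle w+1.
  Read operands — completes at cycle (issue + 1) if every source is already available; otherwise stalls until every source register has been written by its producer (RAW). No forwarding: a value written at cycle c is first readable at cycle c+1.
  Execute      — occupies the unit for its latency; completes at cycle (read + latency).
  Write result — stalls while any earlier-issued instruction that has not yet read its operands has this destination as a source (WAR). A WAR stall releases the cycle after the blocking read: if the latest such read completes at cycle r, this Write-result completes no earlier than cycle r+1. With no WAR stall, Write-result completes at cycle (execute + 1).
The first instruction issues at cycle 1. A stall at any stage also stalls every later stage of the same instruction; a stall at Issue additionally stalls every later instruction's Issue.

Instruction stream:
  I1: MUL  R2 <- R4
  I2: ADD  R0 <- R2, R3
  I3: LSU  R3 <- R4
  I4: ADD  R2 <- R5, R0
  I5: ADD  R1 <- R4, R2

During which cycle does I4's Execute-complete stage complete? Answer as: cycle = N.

cycle = 17

  I1 | 1 | 2 | 8 | 9
  I2 | 2 | 10 | 12 | 13   RAW R2: wait I1 write@9
  I3 | 3 | 4 | 5 | 11   WAR R3: wait I2 read@10
  I4 | 14 | 15 | 17 | 18   struct: ADD busy until I2 writes@13
  I5 | 19 | 20 | 22 | 23   struct: ADD busy until I4 writes@18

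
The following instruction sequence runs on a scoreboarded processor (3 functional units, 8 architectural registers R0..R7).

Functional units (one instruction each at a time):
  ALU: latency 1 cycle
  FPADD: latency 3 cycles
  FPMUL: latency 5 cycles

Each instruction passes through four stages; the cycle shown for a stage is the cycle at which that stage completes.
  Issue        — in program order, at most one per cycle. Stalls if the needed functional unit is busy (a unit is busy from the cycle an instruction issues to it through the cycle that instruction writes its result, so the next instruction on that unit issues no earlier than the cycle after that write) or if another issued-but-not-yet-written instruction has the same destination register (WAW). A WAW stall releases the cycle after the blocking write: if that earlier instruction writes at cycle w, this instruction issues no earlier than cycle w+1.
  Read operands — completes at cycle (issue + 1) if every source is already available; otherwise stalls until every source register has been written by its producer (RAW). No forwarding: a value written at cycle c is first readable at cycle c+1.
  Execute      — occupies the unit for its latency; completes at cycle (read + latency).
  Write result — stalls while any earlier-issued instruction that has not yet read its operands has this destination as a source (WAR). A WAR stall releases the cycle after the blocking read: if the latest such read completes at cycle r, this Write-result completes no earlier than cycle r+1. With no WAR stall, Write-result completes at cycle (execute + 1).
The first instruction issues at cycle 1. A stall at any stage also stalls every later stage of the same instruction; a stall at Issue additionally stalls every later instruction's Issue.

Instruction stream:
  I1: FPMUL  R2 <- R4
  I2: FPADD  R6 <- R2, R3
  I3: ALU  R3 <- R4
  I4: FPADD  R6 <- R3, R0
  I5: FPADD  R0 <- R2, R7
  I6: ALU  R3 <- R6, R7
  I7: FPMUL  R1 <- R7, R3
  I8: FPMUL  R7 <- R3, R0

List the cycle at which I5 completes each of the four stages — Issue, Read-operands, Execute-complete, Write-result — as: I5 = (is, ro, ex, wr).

[I1] 1/2/7/8
[I2] 2/9/12/13  (RAW R2: wait I1 write@8)
[I3] 3/4/5/10  (WAR R3: wait I2 read@9)
[I4] 14/15/18/19  (struct: FPADD busy until I2 writes@13)
[I5] 20/21/24/25  (struct: FPADD busy until I4 writes@19)
[I6] 21/22/23/24
[I7] 22/25/30/31  (RAW R3: wait I6 write@24)
[I8] 32/33/38/39  (struct: FPMUL busy until I7 writes@31)

I5 = (20, 21, 24, 25)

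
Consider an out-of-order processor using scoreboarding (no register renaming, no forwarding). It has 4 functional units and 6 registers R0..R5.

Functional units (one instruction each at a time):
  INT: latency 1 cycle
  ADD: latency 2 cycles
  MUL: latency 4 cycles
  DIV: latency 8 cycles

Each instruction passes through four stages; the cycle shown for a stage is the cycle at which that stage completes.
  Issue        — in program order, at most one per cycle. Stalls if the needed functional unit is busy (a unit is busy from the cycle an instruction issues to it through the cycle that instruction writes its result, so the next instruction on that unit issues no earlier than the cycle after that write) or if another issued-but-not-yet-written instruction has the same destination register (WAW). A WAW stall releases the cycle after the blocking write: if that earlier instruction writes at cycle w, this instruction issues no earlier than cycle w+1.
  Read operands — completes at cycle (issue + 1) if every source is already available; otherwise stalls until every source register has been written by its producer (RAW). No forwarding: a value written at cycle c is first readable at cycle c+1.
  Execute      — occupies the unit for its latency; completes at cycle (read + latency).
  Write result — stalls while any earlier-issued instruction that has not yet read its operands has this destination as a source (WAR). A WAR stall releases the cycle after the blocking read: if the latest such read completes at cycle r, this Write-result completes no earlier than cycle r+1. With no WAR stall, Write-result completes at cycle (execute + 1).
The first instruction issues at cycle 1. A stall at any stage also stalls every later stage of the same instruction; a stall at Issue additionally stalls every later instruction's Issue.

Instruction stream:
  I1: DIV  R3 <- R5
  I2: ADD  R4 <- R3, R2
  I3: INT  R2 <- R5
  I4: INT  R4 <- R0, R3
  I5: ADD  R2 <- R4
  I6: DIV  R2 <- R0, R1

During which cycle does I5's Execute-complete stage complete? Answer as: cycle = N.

t=1  issue I1 (DIV)
t=2  I1 read-ops | issue I2 (ADD)
t=3  issue I3 (INT)
t=4  I3 read-ops
t=5  I3 finished on INT
t=10  I1 finished on DIV
t=11  I1→R3
t=12  I2 read-ops
t=13  I3→R2
t=14  I2 finished on ADD
t=15  I2→R4
t=16  issue I4 (INT)
t=17  I4 read-ops | issue I5 (ADD)
t=18  I4 finished on INT
t=19  I4→R4
t=20  I5 read-ops
t=22  I5 finished on ADD
t=23  I5→R2
t=24  issue I6 (DIV)
t=25  I6 read-ops
t=33  I6 finished on DIV
t=34  I6→R2

cycle = 22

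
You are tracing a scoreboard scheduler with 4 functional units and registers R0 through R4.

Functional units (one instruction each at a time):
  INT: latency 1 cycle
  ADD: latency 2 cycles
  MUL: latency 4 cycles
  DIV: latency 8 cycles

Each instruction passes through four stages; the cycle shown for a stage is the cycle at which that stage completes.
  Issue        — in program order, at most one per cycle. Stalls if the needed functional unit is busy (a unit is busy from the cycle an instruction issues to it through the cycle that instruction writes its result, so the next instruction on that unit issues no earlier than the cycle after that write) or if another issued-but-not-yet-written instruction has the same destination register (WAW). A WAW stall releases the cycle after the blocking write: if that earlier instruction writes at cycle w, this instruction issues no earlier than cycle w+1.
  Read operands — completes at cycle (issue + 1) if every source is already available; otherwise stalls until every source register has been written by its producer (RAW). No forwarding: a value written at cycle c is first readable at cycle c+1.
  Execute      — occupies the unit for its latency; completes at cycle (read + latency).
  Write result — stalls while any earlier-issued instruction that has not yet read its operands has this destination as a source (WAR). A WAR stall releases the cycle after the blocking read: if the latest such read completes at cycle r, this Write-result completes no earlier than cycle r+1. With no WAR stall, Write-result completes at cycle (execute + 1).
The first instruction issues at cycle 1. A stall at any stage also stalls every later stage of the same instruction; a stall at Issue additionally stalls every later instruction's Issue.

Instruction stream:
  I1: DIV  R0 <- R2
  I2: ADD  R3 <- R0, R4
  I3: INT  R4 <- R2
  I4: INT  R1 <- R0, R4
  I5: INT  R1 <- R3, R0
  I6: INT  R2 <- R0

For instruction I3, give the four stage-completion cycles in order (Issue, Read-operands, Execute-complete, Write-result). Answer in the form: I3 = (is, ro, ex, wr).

1) issue 1, read 2, done 10, write 11
2) issue 2, read 12, done 14, write 15  <RAW R0: wait I1 write@11>
3) issue 3, read 4, done 5, write 13  <WAR R4: wait I2 read@12>
4) issue 14, read 15, done 16, write 17  <struct: INT busy until I3 writes@13>
5) issue 18, read 19, done 20, write 21  <struct: INT busy until I4 writes@17>
6) issue 22, read 23, done 24, write 25  <struct: INT busy until I5 writes@21>

I3 = (3, 4, 5, 13)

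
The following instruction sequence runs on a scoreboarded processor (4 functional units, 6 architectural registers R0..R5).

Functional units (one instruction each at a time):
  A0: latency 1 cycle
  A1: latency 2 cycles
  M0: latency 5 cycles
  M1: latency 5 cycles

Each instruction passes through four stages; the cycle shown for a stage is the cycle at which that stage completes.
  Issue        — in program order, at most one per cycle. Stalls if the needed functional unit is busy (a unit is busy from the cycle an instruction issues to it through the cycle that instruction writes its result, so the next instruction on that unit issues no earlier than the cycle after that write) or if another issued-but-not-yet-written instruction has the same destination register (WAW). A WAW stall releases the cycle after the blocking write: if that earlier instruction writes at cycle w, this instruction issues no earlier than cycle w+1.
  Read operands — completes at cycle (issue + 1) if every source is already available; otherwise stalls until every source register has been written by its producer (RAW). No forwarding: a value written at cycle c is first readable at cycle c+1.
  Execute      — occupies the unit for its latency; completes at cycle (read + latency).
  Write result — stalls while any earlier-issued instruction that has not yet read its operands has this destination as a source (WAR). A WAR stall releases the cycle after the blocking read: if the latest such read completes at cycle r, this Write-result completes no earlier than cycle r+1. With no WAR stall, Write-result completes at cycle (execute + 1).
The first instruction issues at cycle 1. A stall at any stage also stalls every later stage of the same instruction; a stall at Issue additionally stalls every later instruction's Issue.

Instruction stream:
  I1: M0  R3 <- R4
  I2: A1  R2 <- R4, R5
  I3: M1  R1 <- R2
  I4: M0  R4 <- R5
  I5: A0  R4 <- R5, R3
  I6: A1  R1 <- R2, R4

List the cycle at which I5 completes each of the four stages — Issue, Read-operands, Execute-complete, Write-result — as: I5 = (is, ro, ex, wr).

I1: IS=1 RO=2 EX=7 WR=8
I2: IS=2 RO=3 EX=5 WR=6
I3: IS=3 RO=7 EX=12 WR=13  [RAW R2: wait I2 write@6]
I4: IS=9 RO=10 EX=15 WR=16  [struct: M0 busy until I1 writes@8]
I5: IS=17 RO=18 EX=19 WR=20  [WAW R4: wait I4 write@16]
I6: IS=18 RO=21 EX=23 WR=24  [RAW R4: wait I5 write@20]

I5 = (17, 18, 19, 20)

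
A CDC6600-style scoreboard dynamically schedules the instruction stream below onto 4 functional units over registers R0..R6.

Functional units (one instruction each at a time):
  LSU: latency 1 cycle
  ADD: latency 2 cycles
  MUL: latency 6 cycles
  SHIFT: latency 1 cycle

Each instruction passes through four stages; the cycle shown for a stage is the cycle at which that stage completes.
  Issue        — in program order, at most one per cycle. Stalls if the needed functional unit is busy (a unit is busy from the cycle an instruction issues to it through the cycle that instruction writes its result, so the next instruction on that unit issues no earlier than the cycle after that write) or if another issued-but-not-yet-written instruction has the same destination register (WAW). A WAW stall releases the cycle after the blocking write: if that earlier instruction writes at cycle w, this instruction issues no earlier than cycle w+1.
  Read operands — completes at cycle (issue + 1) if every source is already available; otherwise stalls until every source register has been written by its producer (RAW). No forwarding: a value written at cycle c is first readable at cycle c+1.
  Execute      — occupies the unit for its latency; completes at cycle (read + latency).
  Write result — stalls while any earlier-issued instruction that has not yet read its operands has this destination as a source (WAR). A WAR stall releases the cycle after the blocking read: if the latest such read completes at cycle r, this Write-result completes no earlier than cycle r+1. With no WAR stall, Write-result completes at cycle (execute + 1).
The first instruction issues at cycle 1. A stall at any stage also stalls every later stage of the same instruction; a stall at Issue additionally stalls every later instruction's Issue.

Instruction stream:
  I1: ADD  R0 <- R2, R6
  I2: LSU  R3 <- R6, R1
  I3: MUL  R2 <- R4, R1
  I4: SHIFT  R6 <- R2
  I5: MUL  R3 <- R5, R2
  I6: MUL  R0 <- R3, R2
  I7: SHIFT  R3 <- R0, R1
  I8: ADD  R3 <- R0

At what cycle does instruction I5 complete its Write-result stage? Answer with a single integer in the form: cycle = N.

cycle 1: I1 issues→ADD
cycle 2: I1 reads; I2 issues→LSU
cycle 3: I2 reads; I3 issues→MUL
cycle 4: I1 exec-done; I2 exec-done; I3 reads; I4 issues→SHIFT
cycle 5: I1 writes R0; I2 writes R3
cycle 10: I3 exec-done
cycle 11: I3 writes R2
cycle 12: I4 reads; I5 issues→MUL
cycle 13: I4 exec-done; I5 reads
cycle 14: I4 writes R6
cycle 19: I5 exec-done
cycle 20: I5 writes R3
cycle 21: I6 issues→MUL
cycle 22: I6 reads; I7 issues→SHIFT
cycle 28: I6 exec-done
cycle 29: I6 writes R0
cycle 30: I7 reads
cycle 31: I7 exec-done
cycle 32: I7 writes R3
cycle 33: I8 issues→ADD
cycle 34: I8 reads
cycle 36: I8 exec-done
cycle 37: I8 writes R3

cycle = 20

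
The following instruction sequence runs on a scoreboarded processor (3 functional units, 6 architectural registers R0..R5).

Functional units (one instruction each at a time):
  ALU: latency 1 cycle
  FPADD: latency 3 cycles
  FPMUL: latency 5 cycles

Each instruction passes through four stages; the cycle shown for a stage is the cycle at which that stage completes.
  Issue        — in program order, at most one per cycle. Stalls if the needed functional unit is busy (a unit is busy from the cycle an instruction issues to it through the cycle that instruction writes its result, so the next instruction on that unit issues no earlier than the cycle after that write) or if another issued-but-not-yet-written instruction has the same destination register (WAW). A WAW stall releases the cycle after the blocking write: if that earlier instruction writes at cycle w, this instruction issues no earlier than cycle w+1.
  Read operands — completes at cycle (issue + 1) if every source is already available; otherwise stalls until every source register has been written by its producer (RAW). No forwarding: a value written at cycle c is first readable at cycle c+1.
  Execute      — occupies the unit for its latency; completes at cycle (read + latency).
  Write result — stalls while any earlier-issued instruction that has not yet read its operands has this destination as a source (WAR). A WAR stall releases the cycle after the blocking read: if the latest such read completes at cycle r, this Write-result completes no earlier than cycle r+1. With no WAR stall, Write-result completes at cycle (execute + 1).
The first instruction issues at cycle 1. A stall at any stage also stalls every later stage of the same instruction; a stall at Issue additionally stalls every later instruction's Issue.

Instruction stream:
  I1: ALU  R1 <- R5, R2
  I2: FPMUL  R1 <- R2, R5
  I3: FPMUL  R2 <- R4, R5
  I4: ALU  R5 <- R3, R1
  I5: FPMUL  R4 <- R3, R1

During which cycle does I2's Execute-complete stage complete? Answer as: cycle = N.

[1] I1 issues→ALU
[2] I1 reads
[3] I1 exec-done
[4] I1 writes R1
[5] I2 issues→FPMUL
[6] I2 reads
[11] I2 exec-done
[12] I2 writes R1
[13] I3 issues→FPMUL
[14] I3 reads · I4 issues→ALU
[15] I4 reads
[16] I4 exec-done
[17] I4 writes R5
[19] I3 exec-done
[20] I3 writes R2
[21] I5 issues→FPMUL
[22] I5 reads
[27] I5 exec-done
[28] I5 writes R4

cycle = 11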